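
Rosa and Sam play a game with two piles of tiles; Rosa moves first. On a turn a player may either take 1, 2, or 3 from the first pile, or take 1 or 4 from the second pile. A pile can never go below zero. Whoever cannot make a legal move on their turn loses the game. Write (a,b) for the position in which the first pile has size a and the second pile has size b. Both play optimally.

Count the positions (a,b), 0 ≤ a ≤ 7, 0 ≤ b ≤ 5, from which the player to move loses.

Work bottom-up. With no move the player to move loses. Otherwise the position is W if at least one move leads to an L position for the opponent, and L if every move leads to a W.
Every move lowers a or b (never raises either), so fill the grid row by row in increasing a, and left to right within a row: each cell's successors are then already labelled.
      b=0  b=1  b=2  b=3  b=4  b=5
a=0:    L    W    L    W    W    L
a=1:    W    L    W    L    W    W
a=2:    W    W    W    W    L    W
a=3:    W    W    W    W    W    W
a=4:    L    W    L    W    W    L
a=5:    W    L    W    L    W    W
a=6:    W    W    W    W    L    W
a=7:    W    W    W    W    W    W
Cells with no legal move (terminal, hence L): (0,0).
The remaining L cells, each justified by listing all of its moves:
(0,2): L (sole option (0,1)(W) is W)
(0,5): L (options (0,4)(W), (0,1)(W) are all W)
(1,1): L (options (0,1)(W), (1,0)(W) are all W)
(1,3): L (options (0,3)(W), (1,2)(W) are all W)
(2,4): L (options (1,4)(W), (0,4)(W), (2,3)(W), (2,0)(W) are all W)
(4,0): L (options (3,0)(W), (2,0)(W), (1,0)(W) are all W)
(4,2): L (options (3,2)(W), (2,2)(W), (1,2)(W), (4,1)(W) are all W)
(4,5): L (options (3,5)(W), (2,5)(W), (1,5)(W), (4,4)(W), (4,1)(W) are all W)
(5,1): L (options (4,1)(W), (3,1)(W), (2,1)(W), (5,0)(W) are all W)
(5,3): L (options (4,3)(W), (3,3)(W), (2,3)(W), (5,2)(W) are all W)
(6,4): L (options (5,4)(W), (4,4)(W), (3,4)(W), (6,3)(W), (6,0)(W) are all W)
Every other cell has at least one move into one of the L cells above, so it is W.
L cells per row: a=0: 3, a=1: 2, a=2: 1, a=3: 0, a=4: 3, a=5: 2, a=6: 1, a=7: 0; total 12.

12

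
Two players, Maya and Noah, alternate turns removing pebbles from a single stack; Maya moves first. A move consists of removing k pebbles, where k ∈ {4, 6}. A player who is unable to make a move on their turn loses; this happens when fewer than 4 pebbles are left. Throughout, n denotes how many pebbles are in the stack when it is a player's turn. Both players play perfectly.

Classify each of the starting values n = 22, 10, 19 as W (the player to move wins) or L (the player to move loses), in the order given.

Positions with no move are L. A position that does have a move is losing for the player to move precisely when every available move leads to a winning position for the opponent. Fill in the labels:
n=0: no move → L
n=1: no move → L
n=2: no move → L
n=3: no move → L
n=4: →0(L), so W
n=5: →1(L), so W
n=6: →2(L), so W
n=7: →3(L), so W
n=8: →2(L), so W
n=9: →3(L), so W
n=10: →6(W), 4(W) — all W, so L
n=11: →7(W), 5(W) — all W, so L
n=12: →8(W), 6(W) — all W, so L
n=13: →9(W), 7(W) — all W, so L
n=14: →10(L), so W
n=15: →11(L), so W
n=16: →12(L), so W
n=17: →13(L), so W
n=18: →12(L), so W
n=19: →13(L), so W
n=20: →16(W), 14(W) — all W, so L
n=21: →17(W), 15(W) — all W, so L
n=22: →18(W), 16(W) — all W, so L

22: L, 10: L, 19: W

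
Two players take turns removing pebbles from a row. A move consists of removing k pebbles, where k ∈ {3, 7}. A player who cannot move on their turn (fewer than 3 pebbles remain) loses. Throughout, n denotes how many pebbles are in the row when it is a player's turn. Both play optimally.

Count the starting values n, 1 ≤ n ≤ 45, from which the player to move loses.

18

Compute win/loss labels from the base case upward. A position with no move is L. Any other position is W if it can reach an L in one move, else L.
n=0: no move → L
n=1: no move → L
n=2: no move → L
n=3: W (go to 0, an L position)
n=4: W (go to 1, an L position)
n=5: W (go to 2, an L position)
n=6: L (sole option 3(W) is W)
n=7: W (go to 0, an L position)
n=8: W (go to 1, an L position)
n=9: W (go to 6, an L position)
n=10: L (options 7(W), 3(W) are all W)
n=11: L (options 8(W), 4(W) are all W)
n=12: L (options 9(W), 5(W) are all W)
n=13: W (go to 10, an L position)
n=14: W (go to 11, an L position)
n=15: W (go to 12, an L position)
n=16: L (options 13(W), 9(W) are all W)
n=17: W (go to 10, an L position)
n=18: W (go to 11, an L position)
n=19: W (go to 16, an L position)
n=20: L (options 17(W), 13(W) are all W)
n=21: L (options 18(W), 14(W) are all W)
n=22: L (options 19(W), 15(W) are all W)
n=23: W (go to 20, an L position)
n=24: W (go to 21, an L position)
n=25: W (go to 22, an L position)
n=26: L (options 23(W), 19(W) are all W)
n=27: W (go to 20, an L position)
n=28: W (go to 21, an L position)
n=29: W (go to 26, an L position)
n=30: L (options 27(W), 23(W) are all W)
n=31: L (options 28(W), 24(W) are all W)
n=32: L (options 29(W), 25(W) are all W)
n=33: W (go to 30, an L position)
n=34: W (go to 31, an L position)
n=35: W (go to 32, an L position)
n=36: L (options 33(W), 29(W) are all W)
n=37: W (go to 30, an L position)
n=38: W (go to 31, an L position)
n=39: W (go to 36, an L position)
n=40: L (options 37(W), 33(W) are all W)
n=41: L (options 38(W), 34(W) are all W)
n=42: L (options 39(W), 35(W) are all W)
n=43: W (go to 40, an L position)
n=44: W (go to 41, an L position)
n=45: W (go to 42, an L position)
L entries with 1 ≤ n ≤ 45 (n=0 is outside the asked range and is not counted): n = 1, 2, 6, 10, 11, 12, 16, 20, 21, 22, 26, 30, 31, 32, 36, 40, 41, 42; that makes 18.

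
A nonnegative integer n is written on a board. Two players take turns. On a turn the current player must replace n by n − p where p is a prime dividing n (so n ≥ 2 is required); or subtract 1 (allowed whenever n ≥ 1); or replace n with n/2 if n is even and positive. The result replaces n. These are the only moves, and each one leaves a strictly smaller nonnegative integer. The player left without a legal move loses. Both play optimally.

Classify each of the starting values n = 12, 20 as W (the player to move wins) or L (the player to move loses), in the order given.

12: W, 20: L

Build the W/L table. Terminal = L. A non-terminal position is W if it has a move to some L; otherwise it is L.
n=0: no move → L
n=1: →0(L), so W
n=2: →0(L), so W
n=3: →0(L), so W
n=4: →2(W), 3(W) — all W, so L
n=5: →0(L), so W
n=6: →4(L), so W
n=7: →0(L), so W
n=8: →4(L), so W
n=9: →6(W), 8(W) — all W, so L
n=10: →9(L), so W
n=11: →0(L), so W
n=12: →9(L), so W
n=13: →0(L), so W
n=14: →7(W), 12(W), 13(W) — all W, so L
n=15: →14(L), so W
n=16: →14(L), so W
n=17: →0(L), so W
n=18: →9(L), so W
n=19: →0(L), so W
n=20: →10(W), 15(W), 18(W), 19(W) — all W, so L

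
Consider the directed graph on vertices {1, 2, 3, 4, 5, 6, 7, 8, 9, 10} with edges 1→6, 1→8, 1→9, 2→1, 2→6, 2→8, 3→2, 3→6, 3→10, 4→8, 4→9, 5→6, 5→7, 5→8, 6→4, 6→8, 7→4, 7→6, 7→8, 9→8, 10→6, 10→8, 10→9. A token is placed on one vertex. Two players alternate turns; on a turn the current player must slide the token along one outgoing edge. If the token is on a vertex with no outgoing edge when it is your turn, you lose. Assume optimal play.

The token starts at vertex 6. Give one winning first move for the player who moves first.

Build the W/L table. Terminal = L. A non-terminal position is W if it has a move to some L; otherwise it is L.
Every edge goes from a vertex to one that appears earlier in the order 8, 9, 4, 6, 10, 1, 7, 2, 3, 5, so processing vertices in that order labels each vertex after all of its successors.
8: no outgoing edge → L
9: reaches L-position 8 → W
4: reaches L-position 8 → W
6: reaches L-position 8 → W
10: reaches L-position 8 → W
1: reaches L-position 8 → W
7: reaches L-position 8 → W
2: reaches L-position 8 → W
3: only reaches 2(W), 10(W), 6(W), all W → L
5: reaches L-position 8 → W
From 6, the L positions reachable in one move are: 8.

Move to 8.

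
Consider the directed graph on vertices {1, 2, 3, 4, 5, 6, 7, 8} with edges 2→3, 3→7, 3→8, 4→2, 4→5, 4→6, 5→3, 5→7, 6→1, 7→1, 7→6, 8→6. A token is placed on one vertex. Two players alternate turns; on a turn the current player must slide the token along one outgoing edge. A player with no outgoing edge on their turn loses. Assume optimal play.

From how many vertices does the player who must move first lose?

4

Positions with no move are L. A position that does have a move is losing for the player to move precisely when every available move leads to a winning position for the opponent. Fill in the labels:
Every edge goes from a vertex to one that appears earlier in the order 1, 6, 7, 8, 3, 2, 5, 4, so processing vertices in that order labels each vertex after all of its successors.
1: no outgoing edge → L
6: reaches L-position 1 → W
7: reaches L-position 1 → W
8: only reaches 6(W), which is W → L
3: reaches L-position 8 → W
2: only reaches 3(W), which is W → L
5: only reaches 3(W), 7(W), all W → L
4: reaches L-position 5 → W
The L vertices are 1, 2, 5, 8; that is 4 in all.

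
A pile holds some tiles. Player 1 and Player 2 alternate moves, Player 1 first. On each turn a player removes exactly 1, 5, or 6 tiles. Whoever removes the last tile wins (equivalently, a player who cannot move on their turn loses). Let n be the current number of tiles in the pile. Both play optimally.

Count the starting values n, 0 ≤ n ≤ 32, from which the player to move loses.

9

Classify positions by backward induction: terminal positions (no move available) are L. From any other position, the mover wins iff some move reaches an L.
n=0: no move → L
n=1: reaches L-position 0 → W
n=2: only reaches 1(W), which is W → L
n=3: reaches L-position 2 → W
n=4: only reaches 3(W), which is W → L
n=5: reaches L-position 4 → W
n=6: reaches L-position 0 → W
n=7: reaches L-position 2 → W
n=8: reaches L-position 2 → W
n=9: reaches L-position 4 → W
n=10: reaches L-position 4 → W
n=11: only reaches 10(W), 6(W), 5(W), all W → L
n=12: reaches L-position 11 → W
n=13: only reaches 12(W), 8(W), 7(W), all W → L
n=14: reaches L-position 13 → W
n=15: only reaches 14(W), 10(W), 9(W), all W → L
n=16: reaches L-position 15 → W
n=17: reaches L-position 11 → W
n=18: reaches L-position 13 → W
n=19: reaches L-position 13 → W
n=20: reaches L-position 15 → W
n=21: reaches L-position 15 → W
n=22: only reaches 21(W), 17(W), 16(W), all W → L
n=23: reaches L-position 22 → W
n=24: only reaches 23(W), 19(W), 18(W), all W → L
n=25: reaches L-position 24 → W
n=26: only reaches 25(W), 21(W), 20(W), all W → L
n=27: reaches L-position 26 → W
n=28: reaches L-position 22 → W
n=29: reaches L-position 24 → W
n=30: reaches L-position 24 → W
n=31: reaches L-position 26 → W
n=32: reaches L-position 26 → W
L entries with 0 ≤ n ≤ 32: n = 0, 2, 4, 11, 13, 15, 22, 24, 26; that makes 9.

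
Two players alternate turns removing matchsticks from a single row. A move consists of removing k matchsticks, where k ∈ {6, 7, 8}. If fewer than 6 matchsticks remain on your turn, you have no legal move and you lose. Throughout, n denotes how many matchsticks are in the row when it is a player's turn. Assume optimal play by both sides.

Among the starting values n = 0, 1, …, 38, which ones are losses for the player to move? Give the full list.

Build the W/L table. Terminal = L. A non-terminal position is W if it has a move to some L; otherwise it is L.
n=0: no move → L
n=1: no move → L
n=2: no move → L
n=3: no move → L
n=4: no move → L
n=5: no move → L
n=6: can move to 0, which is L ⇒ W
n=7: can move to 1, which is L ⇒ W
n=8: can move to 2, which is L ⇒ W
n=9: can move to 3, which is L ⇒ W
n=10: can move to 4, which is L ⇒ W
n=11: can move to 5, which is L ⇒ W
n=12: can move to 5, which is L ⇒ W
n=13: can move to 5, which is L ⇒ W
n=14: moves to 8(W), 7(W), 6(W); every one is W ⇒ L
n=15: moves to 9(W), 8(W), 7(W); every one is W ⇒ L
n=16: moves to 10(W), 9(W), 8(W); every one is W ⇒ L
n=17: moves to 11(W), 10(W), 9(W); every one is W ⇒ L
n=18: moves to 12(W), 11(W), 10(W); every one is W ⇒ L
n=19: moves to 13(W), 12(W), 11(W); every one is W ⇒ L
n=20: can move to 14, which is L ⇒ W
n=21: can move to 15, which is L ⇒ W
n=22: can move to 16, which is L ⇒ W
n=23: can move to 17, which is L ⇒ W
n=24: can move to 18, which is L ⇒ W
n=25: can move to 19, which is L ⇒ W
n=26: can move to 19, which is L ⇒ W
n=27: can move to 19, which is L ⇒ W
n=28: moves to 22(W), 21(W), 20(W); every one is W ⇒ L
n=29: moves to 23(W), 22(W), 21(W); every one is W ⇒ L
n=30: moves to 24(W), 23(W), 22(W); every one is W ⇒ L
n=31: moves to 25(W), 24(W), 23(W); every one is W ⇒ L
n=32: moves to 26(W), 25(W), 24(W); every one is W ⇒ L
n=33: moves to 27(W), 26(W), 25(W); every one is W ⇒ L
n=34: can move to 28, which is L ⇒ W
n=35: can move to 29, which is L ⇒ W
n=36: can move to 30, which is L ⇒ W
n=37: can move to 31, which is L ⇒ W
n=38: can move to 32, which is L ⇒ W
Reading off the rows marked L gives the requested list; there are 18 such values of n.

0, 1, 2, 3, 4, 5, 14, 15, 16, 17, 18, 19, 28, 29, 30, 31, 32, 33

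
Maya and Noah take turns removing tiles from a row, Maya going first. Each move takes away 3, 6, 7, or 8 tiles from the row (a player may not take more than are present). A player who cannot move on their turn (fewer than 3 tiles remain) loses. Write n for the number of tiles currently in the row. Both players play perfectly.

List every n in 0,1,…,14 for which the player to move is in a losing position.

Work bottom-up. With no move the player to move loses. Otherwise the position is W if at least one move leads to an L position for the opponent, and L if every move leads to a W.
n=0: no move → L
n=1: no move → L
n=2: no move → L
n=3: reaches L-position 0 → W
n=4: reaches L-position 1 → W
n=5: reaches L-position 2 → W
n=6: reaches L-position 0 → W
n=7: reaches L-position 1 → W
n=8: reaches L-position 2 → W
n=9: reaches L-position 2 → W
n=10: reaches L-position 2 → W
n=11: only reaches 8(W), 5(W), 4(W), 3(W), all W → L
n=12: only reaches 9(W), 6(W), 5(W), 4(W), all W → L
n=13: only reaches 10(W), 7(W), 6(W), 5(W), all W → L
n=14: reaches L-position 11 → W
Reading off the rows marked L gives the requested list; there are 6 such values of n.

0, 1, 2, 11, 12, 13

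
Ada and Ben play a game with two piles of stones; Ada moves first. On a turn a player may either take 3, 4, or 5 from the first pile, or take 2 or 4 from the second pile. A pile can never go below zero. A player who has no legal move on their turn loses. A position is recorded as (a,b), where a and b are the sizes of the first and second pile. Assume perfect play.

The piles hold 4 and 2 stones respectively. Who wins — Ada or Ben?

Positions with no move are L. A position that does have a move is losing for the player to move precisely when every available move leads to a winning position for the opponent. Fill in the labels:
No move ever increases a pile, so every position that can arise here has a ≤ 4 and b ≤ 2; it is enough to label the cells with 0 ≤ a ≤ 4 and 0 ≤ b ≤ 2.
Every move lowers a or b (never raises either), so fill the grid row by row in increasing a, and left to right within a row: each cell's successors are then already labelled.
      b=0  b=1  b=2
a=0:    L    L    W
a=1:    L    L    W
a=2:    L    L    W
a=3:    W    W    L
a=4:    W    W    L
Cells with no legal move (terminal, hence L): (0,0), (0,1), (1,0), (1,1), (2,0), (2,1).
The remaining L cells, each justified by listing all of its moves:
(3,2): L (options (0,2)(W), (3,0)(W) are all W)
(4,2): L (options (1,2)(W), (0,2)(W), (4,0)(W) are all W)
Every other cell has at least one move into one of the L cells above, so it is W.
Every move from (4,2) reaches a W position, so the mover loses.

Ben wins.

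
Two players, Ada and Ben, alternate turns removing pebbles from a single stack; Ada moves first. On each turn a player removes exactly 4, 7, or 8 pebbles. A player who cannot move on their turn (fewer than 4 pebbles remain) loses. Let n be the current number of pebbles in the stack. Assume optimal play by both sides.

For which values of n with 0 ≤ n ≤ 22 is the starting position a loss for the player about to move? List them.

0, 1, 2, 3, 12, 13, 14, 15

Work bottom-up. With no move the player to move loses. Otherwise the position is W if at least one move leads to an L position for the opponent, and L if every move leads to a W.
n=0: no move → L
n=1: no move → L
n=2: no move → L
n=3: no move → L
n=4: W (go to 0, an L position)
n=5: W (go to 1, an L position)
n=6: W (go to 2, an L position)
n=7: W (go to 3, an L position)
n=8: W (go to 1, an L position)
n=9: W (go to 2, an L position)
n=10: W (go to 3, an L position)
n=11: W (go to 3, an L position)
n=12: L (options 8(W), 5(W), 4(W) are all W)
n=13: L (options 9(W), 6(W), 5(W) are all W)
n=14: L (options 10(W), 7(W), 6(W) are all W)
n=15: L (options 11(W), 8(W), 7(W) are all W)
n=16: W (go to 12, an L position)
n=17: W (go to 13, an L position)
n=18: W (go to 14, an L position)
n=19: W (go to 15, an L position)
n=20: W (go to 13, an L position)
n=21: W (go to 14, an L position)
n=22: W (go to 15, an L position)
The losing starting values of n are exactly the entries labelled L in this table (8 of them).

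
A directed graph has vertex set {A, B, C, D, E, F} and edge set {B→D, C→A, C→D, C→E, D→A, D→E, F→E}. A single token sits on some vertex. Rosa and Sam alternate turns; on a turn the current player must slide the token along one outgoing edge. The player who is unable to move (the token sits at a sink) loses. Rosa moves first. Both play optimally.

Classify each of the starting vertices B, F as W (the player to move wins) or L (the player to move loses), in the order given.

B: L, F: W

Classify positions by backward induction: terminal positions (no move available) are L. From any other position, the mover wins iff some move reaches an L.
Every edge goes from a vertex to one that appears earlier in the order A, E, D, C, F, B, so processing vertices in that order labels each vertex after all of its successors.
A: no outgoing edge → L
E: no outgoing edge → L
D: reaches L-position E → W
C: reaches L-position E → W
F: reaches L-position E → W
B: only reaches D(W), which is W → L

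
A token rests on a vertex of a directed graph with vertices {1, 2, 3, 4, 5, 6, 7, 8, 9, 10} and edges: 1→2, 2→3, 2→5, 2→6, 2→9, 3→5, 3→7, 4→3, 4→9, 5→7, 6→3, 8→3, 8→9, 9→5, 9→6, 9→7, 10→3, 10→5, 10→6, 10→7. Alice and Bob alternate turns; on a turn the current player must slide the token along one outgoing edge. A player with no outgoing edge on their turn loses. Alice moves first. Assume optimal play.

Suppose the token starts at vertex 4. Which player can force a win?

Work bottom-up. With no move the player to move loses. Otherwise the position is W if at least one move leads to an L position for the opponent, and L if every move leads to a W.
Every edge goes from a vertex to one that appears earlier in the order 7, 5, 3, 6, 9, 2, 10, 8, 4, 1, so processing vertices in that order labels each vertex after all of its successors.
7: no outgoing edge → L
5: reaches L-position 7 → W
3: reaches L-position 7 → W
6: only reaches 3(W), which is W → L
9: reaches L-position 6 → W
2: reaches L-position 6 → W
10: reaches L-position 6 → W
8: only reaches 9(W), 3(W), all W → L
4: only reaches 9(W), 3(W), all W → L
1: only reaches 2(W), which is W → L
Every move from 4 reaches a W position, so the mover loses.

Bob wins.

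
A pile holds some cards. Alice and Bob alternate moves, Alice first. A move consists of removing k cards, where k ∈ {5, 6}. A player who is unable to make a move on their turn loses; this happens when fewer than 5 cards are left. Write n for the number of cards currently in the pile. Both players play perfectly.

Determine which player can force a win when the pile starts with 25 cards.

Label each position W (a win for the player to move) or L (a loss). A position with no legal move is L; any other position is W exactly when some move reaches an L, and L when every move reaches a W.
n=0: no move → L
n=1: no move → L
n=2: no move → L
n=3: no move → L
n=4: no move → L
n=5: →0(L), so W
n=6: →1(L), so W
n=7: →2(L), so W
n=8: →3(L), so W
n=9: →4(L), so W
n=10: →4(L), so W
n=11: →6(W), 5(W) — all W, so L
n=12: →7(W), 6(W) — all W, so L
n=13: →8(W), 7(W) — all W, so L
n=14: →9(W), 8(W) — all W, so L
n=15: →10(W), 9(W) — all W, so L
n=16: →11(L), so W
n=17: →12(L), so W
n=18: →13(L), so W
n=19: →14(L), so W
n=20: →15(L), so W
n=21: →15(L), so W
n=22: →17(W), 16(W) — all W, so L
n=23: →18(W), 17(W) — all W, so L
n=24: →19(W), 18(W) — all W, so L
n=25: →20(W), 19(W) — all W, so L
The starting position 25 is L: whatever Alice does, the opponent receives a W position.

Bob wins.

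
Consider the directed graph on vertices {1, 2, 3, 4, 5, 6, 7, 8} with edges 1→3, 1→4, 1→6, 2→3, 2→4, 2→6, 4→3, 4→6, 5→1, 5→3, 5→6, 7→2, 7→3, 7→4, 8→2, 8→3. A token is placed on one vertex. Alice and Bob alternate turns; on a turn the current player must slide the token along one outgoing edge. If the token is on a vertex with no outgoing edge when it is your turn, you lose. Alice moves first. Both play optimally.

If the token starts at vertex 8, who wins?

Alice wins.

Work bottom-up. With no move the player to move loses. Otherwise the position is W if at least one move leads to an L position for the opponent, and L if every move leads to a W.
Every edge goes from a vertex to one that appears earlier in the order 3, 6, 4, 2, 1, 8, 7, 5, so processing vertices in that order labels each vertex after all of its successors.
3: no outgoing edge → L
6: no outgoing edge → L
4: →6(L), so W
2: →6(L), so W
1: →6(L), so W
8: →3(L), so W
7: →3(L), so W
5: →6(L), so W
From 8 Alice can move to 3, reaching an L position.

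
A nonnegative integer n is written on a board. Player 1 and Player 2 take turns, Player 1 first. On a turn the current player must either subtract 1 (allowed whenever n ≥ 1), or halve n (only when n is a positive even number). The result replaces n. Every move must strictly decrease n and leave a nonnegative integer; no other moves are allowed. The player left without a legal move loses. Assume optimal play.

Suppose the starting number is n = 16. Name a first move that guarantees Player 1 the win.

Label each position W (a win for the player to move) or L (a loss). A position with no legal move is L; any other position is W exactly when some move reaches an L, and L when every move reaches a W.
n=0: no move → L
n=1: W (go to 0, an L position)
n=2: L (sole option 1(W) is W)
n=3: W (go to 2, an L position)
n=4: W (go to 2, an L position)
n=5: L (sole option 4(W) is W)
n=6: W (go to 5, an L position)
n=7: L (sole option 6(W) is W)
n=8: W (go to 7, an L position)
n=9: L (sole option 8(W) is W)
n=10: W (go to 5, an L position)
n=11: L (sole option 10(W) is W)
n=12: W (go to 11, an L position)
n=13: L (sole option 12(W) is W)
n=14: W (go to 7, an L position)
n=15: L (sole option 14(W) is W)
n=16: W (go to 15, an L position)
From 16, the L positions reachable in one move are: 15.

Move to 15.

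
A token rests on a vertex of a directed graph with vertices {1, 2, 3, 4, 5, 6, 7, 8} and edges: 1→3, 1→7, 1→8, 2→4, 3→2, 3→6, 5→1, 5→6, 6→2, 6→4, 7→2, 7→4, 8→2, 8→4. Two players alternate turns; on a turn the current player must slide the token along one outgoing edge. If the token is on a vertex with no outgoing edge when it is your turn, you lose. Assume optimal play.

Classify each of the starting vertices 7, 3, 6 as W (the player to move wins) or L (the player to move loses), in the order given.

7: W, 3: L, 6: W

Build the W/L table. Terminal = L. A non-terminal position is W if it has a move to some L; otherwise it is L.
Every edge goes from a vertex to one that appears earlier in the order 4, 2, 6, 3, 7, 8, 1, 5, so processing vertices in that order labels each vertex after all of its successors.
4: no outgoing edge → L
2: →4(L), so W
6: →4(L), so W
3: →6(W), 2(W) — all W, so L
7: →4(L), so W
8: →4(L), so W
1: →3(L), so W
5: →1(W), 6(W) — all W, so L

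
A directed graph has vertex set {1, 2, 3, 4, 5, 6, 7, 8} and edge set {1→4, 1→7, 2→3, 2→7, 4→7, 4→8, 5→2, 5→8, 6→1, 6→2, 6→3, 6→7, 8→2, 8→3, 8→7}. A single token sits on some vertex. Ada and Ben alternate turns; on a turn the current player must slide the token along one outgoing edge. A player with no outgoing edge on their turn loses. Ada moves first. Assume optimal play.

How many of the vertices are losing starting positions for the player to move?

Positions with no move are L. A position that does have a move is losing for the player to move precisely when every available move leads to a winning position for the opponent. Fill in the labels:
Every edge goes from a vertex to one that appears earlier in the order 7, 3, 2, 8, 4, 5, 1, 6, so processing vertices in that order labels each vertex after all of its successors.
7: no outgoing edge → L
3: no outgoing edge → L
2: →3(L), so W
8: →3(L), so W
4: →7(L), so W
5: →8(W), 2(W) — all W, so L
1: →7(L), so W
6: →3(L), so W
The L vertices are 3, 5, 7; that is 3 in all.

3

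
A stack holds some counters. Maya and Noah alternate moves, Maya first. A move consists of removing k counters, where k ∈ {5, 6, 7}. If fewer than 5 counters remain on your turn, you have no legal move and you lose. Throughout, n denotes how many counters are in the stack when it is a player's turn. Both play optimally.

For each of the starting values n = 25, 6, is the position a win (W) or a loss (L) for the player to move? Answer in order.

25: L, 6: W

Use the standard recursion: the mover loses at a terminal position; elsewhere, the mover wins exactly when some move hands the opponent an L position.
n=0: no move → L
n=1: no move → L
n=2: no move → L
n=3: no move → L
n=4: no move → L
n=5: →0(L), so W
n=6: →1(L), so W
n=7: →2(L), so W
n=8: →3(L), so W
n=9: →4(L), so W
n=10: →4(L), so W
n=11: →4(L), so W
n=12: →7(W), 6(W), 5(W) — all W, so L
n=13: →8(W), 7(W), 6(W) — all W, so L
n=14: →9(W), 8(W), 7(W) — all W, so L
n=15: →10(W), 9(W), 8(W) — all W, so L
n=16: →11(W), 10(W), 9(W) — all W, so L
n=17: →12(L), so W
n=18: →13(L), so W
n=19: →14(L), so W
n=20: →15(L), so W
n=21: →16(L), so W
n=22: →16(L), so W
n=23: →16(L), so W
n=24: →19(W), 18(W), 17(W) — all W, so L
n=25: →20(W), 19(W), 18(W) — all W, so L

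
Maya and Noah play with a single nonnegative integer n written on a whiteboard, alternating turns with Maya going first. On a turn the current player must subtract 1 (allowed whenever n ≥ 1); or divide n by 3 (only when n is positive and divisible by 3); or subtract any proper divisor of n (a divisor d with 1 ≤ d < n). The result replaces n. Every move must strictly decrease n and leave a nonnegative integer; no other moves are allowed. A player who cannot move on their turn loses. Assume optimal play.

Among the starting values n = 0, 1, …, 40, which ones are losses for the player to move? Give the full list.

0, 2, 5, 7, 9, 11, 13, 16, 19, 23, 25, 28, 31, 34, 37, 40

Classify positions by backward induction: terminal positions (no move available) are L. From any other position, the mover wins iff some move reaches an L.
n=0: no move → L
n=1: →0(L), so W
n=2: →1(W) only, which is W, so L
n=3: →2(L), so W
n=4: →2(L), so W
n=5: →4(W) only, which is W, so L
n=6: →2(L), so W
n=7: →6(W) only, which is W, so L
n=8: →7(L), so W
n=9: →3(W), 6(W), 8(W) — all W, so L
n=10: →5(L), so W
n=11: →10(W) only, which is W, so L
n=12: →9(L), so W
n=13: →12(W) only, which is W, so L
n=14: →7(L), so W
n=15: →5(L), so W
n=16: →8(W), 12(W), 14(W), 15(W) — all W, so L
n=17: →16(L), so W
n=18: →9(L), so W
n=19: →18(W) only, which is W, so L
n=20: →16(L), so W
n=21: →7(L), so W
n=22: →11(L), so W
n=23: →22(W) only, which is W, so L
n=24: →16(L), so W
n=25: →20(W), 24(W) — all W, so L
n=26: →13(L), so W
n=27: →9(L), so W
n=28: →14(W), 21(W), 24(W), 26(W), 27(W) — all W, so L
n=29: →28(L), so W
n=30: →25(L), so W
n=31: →30(W) only, which is W, so L
n=32: →16(L), so W
n=33: →11(L), so W
n=34: →17(W), 32(W), 33(W) — all W, so L
n=35: →28(L), so W
n=36: →34(L), so W
n=37: →36(W) only, which is W, so L
n=38: →19(L), so W
n=39: →13(L), so W
n=40: →20(W), 30(W), 32(W), 35(W), 36(W), 38(W), 39(W) — all W, so L
Reading off the rows marked L gives the requested list; there are 16 such values of n.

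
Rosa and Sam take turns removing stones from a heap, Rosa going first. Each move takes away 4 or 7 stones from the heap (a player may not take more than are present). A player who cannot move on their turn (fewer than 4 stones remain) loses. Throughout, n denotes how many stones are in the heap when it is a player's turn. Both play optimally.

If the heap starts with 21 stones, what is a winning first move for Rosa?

Remove 7, leaving 14.

Build the W/L table. Terminal = L. A non-terminal position is W if it has a move to some L; otherwise it is L.
n=0: no move → L
n=1: no move → L
n=2: no move → L
n=3: no move → L
n=4: reaches L-position 0 → W
n=5: reaches L-position 1 → W
n=6: reaches L-position 2 → W
n=7: reaches L-position 3 → W
n=8: reaches L-position 1 → W
n=9: reaches L-position 2 → W
n=10: reaches L-position 3 → W
n=11: only reaches 7(W), 4(W), all W → L
n=12: only reaches 8(W), 5(W), all W → L
n=13: only reaches 9(W), 6(W), all W → L
n=14: only reaches 10(W), 7(W), all W → L
n=15: reaches L-position 11 → W
n=16: reaches L-position 12 → W
n=17: reaches L-position 13 → W
n=18: reaches L-position 14 → W
n=19: reaches L-position 12 → W
n=20: reaches L-position 13 → W
n=21: reaches L-position 14 → W
From 21, the L positions reachable in one move are: 14.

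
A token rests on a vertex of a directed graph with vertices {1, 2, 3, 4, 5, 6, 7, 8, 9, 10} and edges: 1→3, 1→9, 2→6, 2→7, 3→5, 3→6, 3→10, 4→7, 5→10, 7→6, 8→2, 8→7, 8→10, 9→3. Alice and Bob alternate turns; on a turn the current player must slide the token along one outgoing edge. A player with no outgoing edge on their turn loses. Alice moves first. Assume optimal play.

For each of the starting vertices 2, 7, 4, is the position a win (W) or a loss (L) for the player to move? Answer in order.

2: W, 7: W, 4: L

Use the standard recursion: the mover loses at a terminal position; elsewhere, the mover wins exactly when some move hands the opponent an L position.
Every edge goes from a vertex to one that appears earlier in the order 10, 6, 7, 4, 2, 5, 3, 8, 9, 1, so processing vertices in that order labels each vertex after all of its successors.
10: no outgoing edge → L
6: no outgoing edge → L
7: can move to 6, which is L ⇒ W
4: the only move is to 7(W), a W ⇒ L
2: can move to 6, which is L ⇒ W
5: can move to 10, which is L ⇒ W
3: can move to 6, which is L ⇒ W
8: can move to 10, which is L ⇒ W
9: the only move is to 3(W), a W ⇒ L
1: can move to 9, which is L ⇒ W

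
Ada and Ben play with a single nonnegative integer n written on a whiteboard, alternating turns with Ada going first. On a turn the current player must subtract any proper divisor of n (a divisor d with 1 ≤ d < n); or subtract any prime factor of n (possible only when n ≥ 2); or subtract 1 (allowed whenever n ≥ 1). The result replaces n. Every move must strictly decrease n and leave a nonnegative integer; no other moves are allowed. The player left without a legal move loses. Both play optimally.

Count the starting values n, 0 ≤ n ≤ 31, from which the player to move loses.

6

Positions with no move are L. A position that does have a move is losing for the player to move precisely when every available move leads to a winning position for the opponent. Fill in the labels:
n=0: no move → L
n=1: can move to 0, which is L ⇒ W
n=2: can move to 0, which is L ⇒ W
n=3: can move to 0, which is L ⇒ W
n=4: moves to 2(W), 3(W); every one is W ⇒ L
n=5: can move to 0, which is L ⇒ W
n=6: can move to 4, which is L ⇒ W
n=7: can move to 0, which is L ⇒ W
n=8: can move to 4, which is L ⇒ W
n=9: moves to 6(W), 8(W); every one is W ⇒ L
n=10: can move to 9, which is L ⇒ W
n=11: can move to 0, which is L ⇒ W
n=12: can move to 9, which is L ⇒ W
n=13: can move to 0, which is L ⇒ W
n=14: moves to 7(W), 12(W), 13(W); every one is W ⇒ L
n=15: can move to 14, which is L ⇒ W
n=16: can move to 14, which is L ⇒ W
n=17: can move to 0, which is L ⇒ W
n=18: can move to 9, which is L ⇒ W
n=19: can move to 0, which is L ⇒ W
n=20: moves to 10(W), 15(W), 16(W), 18(W), 19(W); every one is W ⇒ L
n=21: can move to 14, which is L ⇒ W
n=22: can move to 20, which is L ⇒ W
n=23: can move to 0, which is L ⇒ W
n=24: can move to 20, which is L ⇒ W
n=25: can move to 20, which is L ⇒ W
n=26: moves to 13(W), 24(W), 25(W); every one is W ⇒ L
n=27: can move to 26, which is L ⇒ W
n=28: can move to 14, which is L ⇒ W
n=29: can move to 0, which is L ⇒ W
n=30: can move to 20, which is L ⇒ W
n=31: can move to 0, which is L ⇒ W
L entries with 0 ≤ n ≤ 31: n = 0, 4, 9, 14, 20, 26; that makes 6.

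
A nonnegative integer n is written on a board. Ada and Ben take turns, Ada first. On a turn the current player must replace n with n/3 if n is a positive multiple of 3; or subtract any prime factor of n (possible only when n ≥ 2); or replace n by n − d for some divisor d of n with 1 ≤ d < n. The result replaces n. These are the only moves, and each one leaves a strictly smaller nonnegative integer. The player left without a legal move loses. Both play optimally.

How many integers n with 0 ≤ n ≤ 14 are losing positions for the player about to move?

5

Work bottom-up. With no move the player to move loses. Otherwise the position is W if at least one move leads to an L position for the opponent, and L if every move leads to a W.
n=0: no move → L
n=1: no move → L
n=2: reaches L-position 0 → W
n=3: reaches L-position 0 → W
n=4: only reaches 2(W), 3(W), all W → L
n=5: reaches L-position 0 → W
n=6: reaches L-position 4 → W
n=7: reaches L-position 0 → W
n=8: reaches L-position 4 → W
n=9: only reaches 3(W), 6(W), 8(W), all W → L
n=10: reaches L-position 9 → W
n=11: reaches L-position 0 → W
n=12: reaches L-position 4 → W
n=13: reaches L-position 0 → W
n=14: only reaches 7(W), 12(W), 13(W), all W → L
L entries with 0 ≤ n ≤ 14: n = 0, 1, 4, 9, 14; that makes 5.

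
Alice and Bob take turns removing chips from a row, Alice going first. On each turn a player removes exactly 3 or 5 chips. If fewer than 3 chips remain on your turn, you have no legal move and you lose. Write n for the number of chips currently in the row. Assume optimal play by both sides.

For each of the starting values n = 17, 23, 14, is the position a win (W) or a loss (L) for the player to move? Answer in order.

Work bottom-up. With no move the player to move loses. Otherwise the position is W if at least one move leads to an L position for the opponent, and L if every move leads to a W.
n=0: no move → L
n=1: no move → L
n=2: no move → L
n=3: →0(L), so W
n=4: →1(L), so W
n=5: →2(L), so W
n=6: →1(L), so W
n=7: →2(L), so W
n=8: →5(W), 3(W) — all W, so L
n=9: →6(W), 4(W) — all W, so L
n=10: →7(W), 5(W) — all W, so L
n=11: →8(L), so W
n=12: →9(L), so W
n=13: →10(L), so W
n=14: →9(L), so W
n=15: →10(L), so W
n=16: →13(W), 11(W) — all W, so L
n=17: →14(W), 12(W) — all W, so L
n=18: →15(W), 13(W) — all W, so L
n=19: →16(L), so W
n=20: →17(L), so W
n=21: →18(L), so W
n=22: →17(L), so W
n=23: →18(L), so W

17: L, 23: W, 14: W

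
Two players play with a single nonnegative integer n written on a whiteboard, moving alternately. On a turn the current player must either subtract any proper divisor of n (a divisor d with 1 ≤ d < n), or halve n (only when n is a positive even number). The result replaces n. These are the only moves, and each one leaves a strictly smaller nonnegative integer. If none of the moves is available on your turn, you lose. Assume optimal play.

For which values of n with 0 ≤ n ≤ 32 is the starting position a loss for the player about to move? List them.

0, 1, 3, 5, 7, 9, 11, 13, 15, 17, 19, 21, 23, 25, 27, 29, 31

Label each position W (a win for the player to move) or L (a loss). A position with no legal move is L; any other position is W exactly when some move reaches an L, and L when every move reaches a W.
n=0: no move → L
n=1: no move → L
n=2: can move to 1, which is L ⇒ W
n=3: the only move is to 2(W), a W ⇒ L
n=4: can move to 3, which is L ⇒ W
n=5: the only move is to 4(W), a W ⇒ L
n=6: can move to 3, which is L ⇒ W
n=7: the only move is to 6(W), a W ⇒ L
n=8: can move to 7, which is L ⇒ W
n=9: moves to 6(W), 8(W); every one is W ⇒ L
n=10: can move to 5, which is L ⇒ W
n=11: the only move is to 10(W), a W ⇒ L
n=12: can move to 9, which is L ⇒ W
n=13: the only move is to 12(W), a W ⇒ L
n=14: can move to 7, which is L ⇒ W
n=15: moves to 10(W), 12(W), 14(W); every one is W ⇒ L
n=16: can move to 15, which is L ⇒ W
n=17: the only move is to 16(W), a W ⇒ L
n=18: can move to 9, which is L ⇒ W
n=19: the only move is to 18(W), a W ⇒ L
n=20: can move to 15, which is L ⇒ W
n=21: moves to 14(W), 18(W), 20(W); every one is W ⇒ L
n=22: can move to 11, which is L ⇒ W
n=23: the only move is to 22(W), a W ⇒ L
n=24: can move to 21, which is L ⇒ W
n=25: moves to 20(W), 24(W); every one is W ⇒ L
n=26: can move to 13, which is L ⇒ W
n=27: moves to 18(W), 24(W), 26(W); every one is W ⇒ L
n=28: can move to 21, which is L ⇒ W
n=29: the only move is to 28(W), a W ⇒ L
n=30: can move to 15, which is L ⇒ W
n=31: the only move is to 30(W), a W ⇒ L
n=32: can move to 31, which is L ⇒ W
Reading off the rows marked L gives the requested list; there are 17 such values of n.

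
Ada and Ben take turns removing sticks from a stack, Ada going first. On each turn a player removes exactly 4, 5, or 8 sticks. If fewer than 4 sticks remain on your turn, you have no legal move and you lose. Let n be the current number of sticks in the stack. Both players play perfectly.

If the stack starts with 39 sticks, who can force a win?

Ben wins.

Compute win/loss labels from the base case upward. A position with no move is L. Any other position is W if it can reach an L in one move, else L.
n=0: no move → L
n=1: no move → L
n=2: no move → L
n=3: no move → L
n=4: reaches L-position 0 → W
n=5: reaches L-position 1 → W
n=6: reaches L-position 2 → W
n=7: reaches L-position 3 → W
n=8: reaches L-position 3 → W
n=9: reaches L-position 1 → W
n=10: reaches L-position 2 → W
n=11: reaches L-position 3 → W
n=12: only reaches 8(W), 7(W), 4(W), all W → L
n=13: only reaches 9(W), 8(W), 5(W), all W → L
n=14: only reaches 10(W), 9(W), 6(W), all W → L
n=15: only reaches 11(W), 10(W), 7(W), all W → L
n=16: reaches L-position 12 → W
n=17: reaches L-position 13 → W
n=18: reaches L-position 14 → W
n=19: reaches L-position 15 → W
n=20: reaches L-position 15 → W
n=21: reaches L-position 13 → W
n=22: reaches L-position 14 → W
n=23: reaches L-position 15 → W
n=24: only reaches 20(W), 19(W), 16(W), all W → L
n=25: only reaches 21(W), 20(W), 17(W), all W → L
n=26: only reaches 22(W), 21(W), 18(W), all W → L
n=27: only reaches 23(W), 22(W), 19(W), all W → L
n=28: reaches L-position 24 → W
n=29: reaches L-position 25 → W
n=30: reaches L-position 26 → W
n=31: reaches L-position 27 → W
n=32: reaches L-position 27 → W
n=33: reaches L-position 25 → W
n=34: reaches L-position 26 → W
n=35: reaches L-position 27 → W
n=36: only reaches 32(W), 31(W), 28(W), all W → L
n=37: only reaches 33(W), 32(W), 29(W), all W → L
n=38: only reaches 34(W), 33(W), 30(W), all W → L
n=39: only reaches 35(W), 34(W), 31(W), all W → L
The starting position 39 is L: whatever Ada does, the opponent receives a W position.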